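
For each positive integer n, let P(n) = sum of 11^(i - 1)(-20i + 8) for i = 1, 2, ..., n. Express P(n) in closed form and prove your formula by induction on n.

P(n) = 11^n(-2n + 1) - 1

We claim P(n) = 11^n(-2n + 1) - 1 for all n ≥ 1.
When n = 1: P(1) = -12, and the closed form gives -12. They agree.
Suppose the result is true for n = i, so P(i) = 11^i(-2i + 1) - 1.
Then P(i+1) = P(i) + (11^i(-20i - 12)) = (11^i(-2i + 1) - 1) + (11^i(-20i - 12)).
Simplifying, P(i+1) = -22·11^i·i - 11·11^i - 1 = 11^(i+1)(-2(i+1) + 1) - 1,
which is the closed form with n = i+1.
Hence, by induction on n, the claim holds for every n ≥ 1.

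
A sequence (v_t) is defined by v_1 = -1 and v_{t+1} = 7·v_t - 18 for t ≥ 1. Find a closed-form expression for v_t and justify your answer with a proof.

v_t = -4·7^(t - 1) + 3

Computing the first terms: v_1 = -1, v_2 = -25, v_3 = -193. This suggests v_t = -4·7^(t - 1) + 3.
Base step (t = 1): the formula gives -1 = -1 = v_1.
For the inductive step, assume it holds for an arbitrary p ≥ 1, so v_p = -4·7^(p - 1) + 3.
Then v_{p+1} = 7·v_p - 18 = 7·(-4·7^(p - 1) + 3) - 18 = -4·7^p + 3 = -4·7^((p+1) - 1) + 3,
which is the claimed formula at t = p+1.
By the principle of mathematical induction, the result holds for all t ≥ 1.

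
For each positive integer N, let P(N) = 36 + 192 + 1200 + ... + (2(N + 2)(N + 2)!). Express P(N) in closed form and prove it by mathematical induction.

We claim P(N) = 2(N + 3)! - 12 for all N ≥ 1.
For the base case N = 1: P(1) = 36, and the closed form gives 36. They agree.
For the inductive step, assume it holds for an arbitrary p ≥ 1, so P(p) = 2(p + 3)! - 12.
Then P(p+1) = P(p) + (2(p + 3)(p + 3)!) = (2(p + 3)! - 12) + (2(p + 3)(p + 3)!).
Simplifying, P(p+1) = 2((p+1) + 3)! - 12,
which is the closed form with N = p+1.
Hence, by induction on N, the claim holds for every N ≥ 1.

P(N) = 2(N + 3)! - 12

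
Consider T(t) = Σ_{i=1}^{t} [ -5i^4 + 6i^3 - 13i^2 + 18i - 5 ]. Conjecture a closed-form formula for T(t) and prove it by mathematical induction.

We claim T(t) = -t(t^4 + t^3 + 3t^2 - 4t - 2) for all t ≥ 1.
Base case (t = 1): T(1) = 1, and the closed form gives 1. They agree.
Inductive step: suppose the statement holds for some i ≥ 1, so T(i) = i(-i^4 - i^3 - 3i^2 + 4i + 2).
Then T(i+1) = T(i) + (-5i^4 - 14i^3 - 25i^2 - 10i + 1) = (i(-i^4 - i^3 - 3i^2 + 4i + 2)) + (-5i^4 - 14i^3 - 25i^2 - 10i + 1).
Simplifying, T(i+1) = -(i + 1)(i^4 + 5i^3 + 12i^2 + 9i - 1) = -(i+1)((i+1)^4 + (i+1)^3 + 3(i+1)^2 - 4(i+1) - 2),
which is the closed form with t = i+1.
By induction, the statement is established for all t ≥ 1.

T(t) = -t(t^4 + t^3 + 3t^2 - 4t - 2)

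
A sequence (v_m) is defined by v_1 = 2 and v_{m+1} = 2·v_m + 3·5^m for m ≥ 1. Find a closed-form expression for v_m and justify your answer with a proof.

Computing the first terms: v_1 = 2, v_2 = 19, v_3 = 113. This suggests v_m = -3·2^(m - 1) + 5^m.
For the base case m = 1: the formula gives 2 = 2 = v_1.
Inductive step: assume the claim holds for m = j, so v_j = -3·2^(j - 1) + 5^j.
Then v_{j+1} = 2·v_j + 3·5^j = 2·(-3·2^(j - 1) + 5^j) + 3·5^j = -3·2^j + 5^(j + 1) = -3·2^((j+1) - 1) + 5^(j+1),
which is the claimed formula at m = j+1.
By induction, the statement is established for all m ≥ 1.

v_m = -3·2^(m - 1) + 5^m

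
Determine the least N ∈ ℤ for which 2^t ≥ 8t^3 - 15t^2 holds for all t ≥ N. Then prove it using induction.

At t = 14: 16384 < 19012, so the inequality fails and N ≥ 15. We prove 2^t ≥ 8t^3 - 15t^2 for all t ≥ 15.
Base step (t = 15): 2^t = 32768 and 8t^3 - 15t^2 = 23625, so 32768 ≥ 23625.
Inductive step: assume the claim holds for t = m, so 2^m ≥ 8m^3 - 15m^2.
Then 2^(m + 1) = 2·(2^m) ≥ 2·(8m^3 - 15m^2).
Also, for m ≥ 15 we have 2·(8m^3 - 15m^2) ≥ 8(m+1)^3 - 15(m+1)^2, since 2·(8m^3 - 15m^2) − (8(m+1)^3 - 15(m+1)^2) = 8m^3 - 39m^2 + 6m + 7, which is nonnegative for all m ≥ 15.
Combining, 2^(m + 1) ≥ 8(m+1)^3 - 15(m+1)^2.
By the principle of mathematical induction, the result holds for all t ≥ 15.
Hence the smallest such N is 15.

N = 15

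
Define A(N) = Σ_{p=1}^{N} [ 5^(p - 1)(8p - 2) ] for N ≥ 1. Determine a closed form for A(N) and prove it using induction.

We claim A(N) = 5^N(2N - 1) + 1 for all N ≥ 1.
Base case (N = 1): A(1) = 6, and the closed form gives 6. They agree.
Suppose the result is true for N = p, so A(p) = 5^p(2p - 1) + 1.
Then A(p+1) = A(p) + (5^p(8p + 6)) = (5^p(2p - 1) + 1) + (5^p(8p + 6)).
Simplifying, A(p+1) = 10·5^p·p + 5·5^p + 1 = 5^(p+1)(2(p+1) - 1) + 1,
which is the closed form with N = p+1.
Hence, by induction on N, the claim holds for every N ≥ 1.

A(N) = 5^N(2N - 1) + 1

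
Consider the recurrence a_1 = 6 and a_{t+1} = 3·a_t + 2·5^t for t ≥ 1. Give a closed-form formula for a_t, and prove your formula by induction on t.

Computing the first terms: a_1 = 6, a_2 = 28, a_3 = 134. This suggests a_t = 3^(t - 1) + 5^t.
Base case (t = 1): the formula gives 6 = 6 = a_1.
Inductive step: suppose the statement holds for some r ≥ 1, so a_r = 3^(r - 1) + 5^r.
Then a_{r+1} = 3·a_r + 2·5^r = 3·(3^(r - 1) + 5^r) + 2·5^r = 3^r + 5^(r + 1) = 3^((r+1) - 1) + 5^(r+1),
which is the claimed formula at t = r+1.
Hence, by induction on t, the claim holds for every t ≥ 1.

a_t = 3^(t - 1) + 5^t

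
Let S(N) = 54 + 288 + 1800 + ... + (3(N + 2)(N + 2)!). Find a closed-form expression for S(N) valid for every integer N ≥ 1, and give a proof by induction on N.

We claim S(N) = 3(N + 3)! - 18 for all N ≥ 1.
When N = 1: S(1) = 54, and the closed form gives 54. They agree.
Inductive step: suppose the statement holds for some i ≥ 1, so S(i) = 3(i + 3)! - 18.
Then S(i+1) = S(i) + (3(i + 3)(i + 3)!) = (3(i + 3)! - 18) + (3(i + 3)(i + 3)!).
Simplifying, S(i+1) = 3((i+1) + 3)! - 18,
which is the closed form with N = i+1.
Hence, by induction on N, the claim holds for every N ≥ 1.

S(N) = 3(N + 3)! - 18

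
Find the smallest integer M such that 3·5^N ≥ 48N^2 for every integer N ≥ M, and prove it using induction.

M = 4

At N = 3: 375 < 432, so the inequality fails and M ≥ 4. We prove 3·5^N ≥ 48N^2 for all N ≥ 4.
For the base case N = 4: 3·5^N = 1875 and 48N^2 = 768, so 1875 ≥ 768.
Inductive step: assume the claim holds for N = p, so 3·5^p ≥ 48p^2.
Then 3·5^(p + 1) = 5·(3·5^p) ≥ 5·(48p^2).
Also, for p ≥ 4 we have 5·(48p^2) ≥ 48(p+1)^2, since 5 ≥ (1 + 1/p)^2 for all p ≥ 4.
Combining, 3·5^(p + 1) ≥ 48(p+1)^2.
By induction, the statement is established for all N ≥ 4.
Hence the smallest such M is 4.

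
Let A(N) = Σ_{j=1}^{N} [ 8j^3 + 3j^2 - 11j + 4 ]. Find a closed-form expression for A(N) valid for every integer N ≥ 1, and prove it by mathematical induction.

A(N) = N(2N^3 + 5N^2 - 2N - 1)

We claim A(N) = N(2N^3 + 5N^2 - 2N - 1) for all N ≥ 1.
When N = 1: A(1) = 4, and the closed form gives 4. They agree.
Inductive step: suppose the statement holds for some j ≥ 1, so A(j) = j(2j^3 + 5j^2 - 2j - 1).
Then A(j+1) = A(j) + (8j^3 + 27j^2 + 19j + 4) = (j(2j^3 + 5j^2 - 2j - 1)) + (8j^3 + 27j^2 + 19j + 4).
Simplifying, A(j+1) = (j + 1)(2j^3 + 11j^2 + 14j + 4) = (j+1)(2(j+1)^3 + 5(j+1)^2 - 2(j+1) - 1),
which is the closed form with N = j+1.
By the principle of mathematical induction, the result holds for all N ≥ 1.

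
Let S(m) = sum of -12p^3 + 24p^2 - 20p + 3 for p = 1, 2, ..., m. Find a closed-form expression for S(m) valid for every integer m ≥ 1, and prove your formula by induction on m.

We claim S(m) = -m(3m^3 - 2m^2 + m + 3) for all m ≥ 1.
When m = 1: S(1) = -5, and the closed form gives -5. They agree.
Suppose the result is true for m = p, so S(p) = p(-3p^3 + 2p^2 - p - 3).
Then S(p+1) = S(p) + (-12p^3 - 12p^2 - 8p - 5) = (p(-3p^3 + 2p^2 - p - 3)) + (-12p^3 - 12p^2 - 8p - 5).
Simplifying, S(p+1) = -(p + 1)(3p^3 + 7p^2 + 6p + 5) = -(p+1)(3(p+1)^3 - 2(p+1)^2 + (p+1) + 3),
which is the closed form with m = p+1.
By the principle of mathematical induction, the result holds for all m ≥ 1.

S(m) = -m(3m^3 - 2m^2 + m + 3)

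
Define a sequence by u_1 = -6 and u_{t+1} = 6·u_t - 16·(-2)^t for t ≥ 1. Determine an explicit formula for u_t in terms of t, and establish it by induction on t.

u_t = -(-2)^(t + 1) - 2·6^(t - 1)

Computing the first terms: u_1 = -6, u_2 = -4, u_3 = -88. This suggests u_t = -(-2)^(t + 1) - 2·6^(t - 1).
When t = 1: the formula gives -6 = -6 = u_1.
Suppose the result is true for t = k, so u_k = -(-2)^(k + 1) - 2·6^(k - 1).
Then u_{k+1} = 6·u_k - 16·(-2)^k = 6·(-(-2)^(k + 1) - 2·6^(k - 1)) - 16·(-2)^k = -(-2)^(k + 2) - 2·6^k = -(-2)^((k+1) + 1) - 2·6^((k+1) - 1),
which is the claimed formula at t = k+1.
This completes the induction.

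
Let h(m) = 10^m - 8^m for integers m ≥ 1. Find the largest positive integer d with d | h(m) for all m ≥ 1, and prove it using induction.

Computing the first values: h(1) = 2 and h(2) = 36; gcd(2, 36) = 2, so d ≤ 2.
We prove 2 | 10^m - 8^m for all m ≥ 1 by induction on m.
When m = 1: h(1) = 2 = 2·(1), so 2 | h(1).
Inductive step: suppose the statement holds for some k ≥ 1, i.e. 2 | h(k). Then
10^{k+1} − 8^{k+1} = 10·10^k − 8·8^k = 10·(10^k − 8^k) + (2)·8^k. The first term is divisible by 2 by the inductive hypothesis, and the second term (2)·8^k is divisible by 2 since 2 | 2. Hence 2 | h(k+1).
Hence, by induction on m, the claim holds for every m ≥ 1.
Therefore the largest such d is 2.

d = 2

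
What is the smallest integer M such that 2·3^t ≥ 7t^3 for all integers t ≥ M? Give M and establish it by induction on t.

At t = 6: 1458 < 1512, so the inequality fails and M ≥ 7. We prove 2·3^t ≥ 7t^3 for all t ≥ 7.
For the base case t = 7: 2·3^t = 4374 and 7t^3 = 2401, so 4374 ≥ 2401.
Inductive step: assume the claim holds for t = k, so 2·3^k ≥ 7k^3.
Then 2·3^(k + 1) = 3·(2·3^k) ≥ 3·(7k^3).
Also, for k ≥ 7 we have 3·(7k^3) ≥ 7(k+1)^3, since 3 ≥ (1 + 1/k)^3 for all k ≥ 7.
Combining, 2·3^(k + 1) ≥ 7(k+1)^3.
This completes the induction.
Hence the smallest such M is 7.

M = 7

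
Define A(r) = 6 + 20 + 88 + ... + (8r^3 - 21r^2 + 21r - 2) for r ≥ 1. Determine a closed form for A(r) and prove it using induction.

We claim A(r) = r(2r^3 - 3r^2 + 2r + 5) for all r ≥ 1.
When r = 1: A(1) = 6, and the closed form gives 6. They agree.
Inductive step: suppose the statement holds for some j ≥ 1, so A(j) = j(2j^3 - 3j^2 + 2j + 5).
Then A(j+1) = A(j) + (8j^3 + 3j^2 + 3j + 6) = (j(2j^3 - 3j^2 + 2j + 5)) + (8j^3 + 3j^2 + 3j + 6).
Simplifying, A(j+1) = (j + 1)(2j^3 + 3j^2 + 2j + 6) = (j+1)(2(j+1)^3 - 3(j+1)^2 + 2(j+1) + 5),
which is the closed form with r = j+1.
By the principle of mathematical induction, the result holds for all r ≥ 1.

A(r) = r(2r^3 - 3r^2 + 2r + 5)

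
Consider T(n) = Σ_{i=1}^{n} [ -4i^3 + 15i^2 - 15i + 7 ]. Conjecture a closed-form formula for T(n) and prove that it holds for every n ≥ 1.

We claim T(n) = -n(n^3 - 3n^2 + n - 2) for all n ≥ 1.
Base step (n = 1): T(1) = 3, and the closed form gives 3. They agree.
Suppose the result is true for n = i, so T(i) = i(-i^3 + 3i^2 - i + 2).
Then T(i+1) = T(i) + (-4i^3 + 3i^2 + 3i + 3) = (i(-i^3 + 3i^2 - i + 2)) + (-4i^3 + 3i^2 + 3i + 3).
Simplifying, T(i+1) = -(i + 1)(i^3 - 2i - 3) = -(i+1)((i+1)^3 - 3(i+1)^2 + (i+1) - 2),
which is the closed form with n = i+1.
This completes the induction.

T(n) = -n(n^3 - 3n^2 + n - 2)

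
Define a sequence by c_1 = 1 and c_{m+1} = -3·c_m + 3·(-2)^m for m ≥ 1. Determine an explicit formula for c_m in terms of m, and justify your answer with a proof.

Computing the first terms: c_1 = 1, c_2 = -9, c_3 = 39. This suggests c_m = 3(-2)^m + 7(-3)^(m - 1).
When m = 1: the formula gives 1 = 1 = c_1.
Inductive step: assume the claim holds for m = p, so c_p = 3(-2)^p + 7(-3)^(p - 1).
Then c_{p+1} = -3·c_p + 3·(-2)^p = -3·(3(-2)^p + 7(-3)^(p - 1)) + 3·(-2)^p = 3(-2)^(p + 1) + 7(-3)^p = 3(-2)^(p+1) + 7(-3)^((p+1) - 1),
which is the claimed formula at m = p+1.
By the principle of mathematical induction, the result holds for all m ≥ 1.

c_m = 3(-2)^m + 7(-3)^(m - 1)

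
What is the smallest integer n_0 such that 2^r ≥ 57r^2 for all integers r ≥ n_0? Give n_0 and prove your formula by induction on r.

n_0 = 14

At r = 13: 8192 < 9633, so the inequality fails and n_0 ≥ 14. We prove 2^r ≥ 57r^2 for all r ≥ 14.
When r = 14: 2^r = 16384 and 57r^2 = 11172, so 16384 ≥ 11172.
Inductive step: suppose the statement holds for some p ≥ 14, so 2^p ≥ 57p^2.
Then 2^(p + 1) = 2·(2^p) ≥ 2·(57p^2).
Also, for p ≥ 14 we have 2·(57p^2) ≥ 57(p+1)^2, since 2 ≥ (1 + 1/p)^2 for all p ≥ 14.
Combining, 2^(p + 1) ≥ 57(p+1)^2.
This completes the induction.
Hence the smallest such n_0 is 14.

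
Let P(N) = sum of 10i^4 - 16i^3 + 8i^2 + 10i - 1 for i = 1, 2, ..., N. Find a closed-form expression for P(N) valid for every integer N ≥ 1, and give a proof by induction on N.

P(N) = N(2N^4 + N^3 - 2N^2 + 5N + 5)

We claim P(N) = N(2N^4 + N^3 - 2N^2 + 5N + 5) for all N ≥ 1.
Base case (N = 1): P(1) = 11, and the closed form gives 11. They agree.
Inductive step: suppose the statement holds for some i ≥ 1, so P(i) = i(2i^4 + i^3 - 2i^2 + 5i + 5).
Then P(i+1) = P(i) + (10i^4 + 24i^3 + 20i^2 + 18i + 11) = (i(2i^4 + i^3 - 2i^2 + 5i + 5)) + (10i^4 + 24i^3 + 20i^2 + 18i + 11).
Simplifying, P(i+1) = (i + 1)(2i^4 + 9i^3 + 13i^2 + 12i + 11) = (i+1)(2(i+1)^4 + (i+1)^3 - 2(i+1)^2 + 5(i+1) + 5),
which is the closed form with N = i+1.
By induction, the statement is established for all N ≥ 1.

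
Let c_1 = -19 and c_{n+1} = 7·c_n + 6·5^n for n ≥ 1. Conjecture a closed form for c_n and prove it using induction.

Computing the first terms: c_1 = -19, c_2 = -103, c_3 = -571. This suggests c_n = -3·5^n - 4·7^(n - 1).
For the base case n = 1: the formula gives -19 = -19 = c_1.
Inductive step: assume the claim holds for n = r, so c_r = -3·5^r - 4·7^(r - 1).
Then c_{r+1} = 7·c_r + 6·5^r = 7·(-3·5^r - 4·7^(r - 1)) + 6·5^r = -3·5^(r + 1) - 4·7^r = -3·5^(r+1) - 4·7^((r+1) - 1),
which is the claimed formula at n = r+1.
By induction, the statement is established for all n ≥ 1.

c_n = -3·5^n - 4·7^(n - 1)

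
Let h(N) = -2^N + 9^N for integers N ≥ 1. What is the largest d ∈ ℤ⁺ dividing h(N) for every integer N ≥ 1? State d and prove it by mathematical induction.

d = 7

Computing the first values: h(1) = 7 and h(2) = 77; gcd(7, 77) = 7, so d ≤ 7.
We prove 7 | -2^N + 9^N for all N ≥ 1 by induction on N.
For the base case N = 1: h(1) = 7 = 7·(1), so 7 | h(1).
Inductive step: suppose the statement holds for some k ≥ 1, i.e. 7 | h(k). Then
9^{k+1} − 2^{k+1} = 9·9^k − 2·2^k = 9·(9^k − 2^k) + (7)·2^k. The first term is divisible by 7 by the inductive hypothesis, and the second term (7)·2^k is divisible by 7 since 7 | 7. Hence 7 | h(k+1).
This completes the induction.
Therefore the largest such d is 7.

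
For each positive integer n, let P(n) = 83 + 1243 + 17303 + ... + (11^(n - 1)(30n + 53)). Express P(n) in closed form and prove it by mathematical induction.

We claim P(n) = 11^n(3n + 5) - 5 for all n ≥ 1.
Base step (n = 1): P(1) = 83, and the closed form gives 83. They agree.
For the inductive step, assume it holds for an arbitrary m ≥ 1, so P(m) = 11^m(3m + 5) - 5.
Then P(m+1) = P(m) + (11^m(30m + 83)) = (11^m(3m + 5) - 5) + (11^m(30m + 83)).
Simplifying, P(m+1) = 33·11^m·m + 88·11^m - 5 = 11^(m+1)(3(m+1) + 5) - 5,
which is the closed form with n = m+1.
By the principle of mathematical induction, the result holds for all n ≥ 1.

P(n) = 11^n(3n + 5) - 5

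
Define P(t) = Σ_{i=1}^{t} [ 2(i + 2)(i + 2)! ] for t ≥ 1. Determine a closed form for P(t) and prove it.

We claim P(t) = 2(t + 3)! - 12 for all t ≥ 1.
Base step (t = 1): P(1) = 36, and the closed form gives 36. They agree.
Suppose the result is true for t = i, so P(i) = 2(i + 3)! - 12.
Then P(i+1) = P(i) + (2(i + 3)(i + 3)!) = (2(i + 3)! - 12) + (2(i + 3)(i + 3)!).
Simplifying, P(i+1) = 2((i+1) + 3)! - 12,
which is the closed form with t = i+1.
By the principle of mathematical induction, the result holds for all t ≥ 1.

P(t) = 2(t + 3)! - 12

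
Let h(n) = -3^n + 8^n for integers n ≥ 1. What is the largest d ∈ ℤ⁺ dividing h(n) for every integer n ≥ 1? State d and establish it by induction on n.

Computing the first values: h(1) = 5 and h(2) = 55; gcd(5, 55) = 5, so d ≤ 5.
We prove 5 | -3^n + 8^n for all n ≥ 1 by induction on n.
Base step (n = 1): h(1) = 5 = 5·(1), so 5 | h(1).
Suppose the result is true for n = j, i.e. 5 | h(j). Then
8^{j+1} − 3^{j+1} = 8·8^j − 3·3^j = 8·(8^j − 3^j) + (5)·3^j. The first term is divisible by 5 by the inductive hypothesis, and the second term (5)·3^j is divisible by 5 since 5 | 5. Hence 5 | h(j+1).
Hence, by induction on n, the claim holds for every n ≥ 1.
Therefore the largest such d is 5.

d = 5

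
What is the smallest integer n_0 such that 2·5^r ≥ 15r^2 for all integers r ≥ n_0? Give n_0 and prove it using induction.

At r = 2: 50 < 60, so the inequality fails and n_0 ≥ 3. We prove 2·5^r ≥ 15r^2 for all r ≥ 3.
Base step (r = 3): 2·5^r = 250 and 15r^2 = 135, so 250 ≥ 135.
Suppose the result is true for r = k, so 2·5^k ≥ 15k^2.
Then 2·5^(k + 1) = 5·(2·5^k) ≥ 5·(15k^2).
Also, for k ≥ 3 we have 5·(15k^2) ≥ 15(k+1)^2, since 5 ≥ (1 + 1/k)^2 for all k ≥ 3.
Combining, 2·5^(k + 1) ≥ 15(k+1)^2.
By the principle of mathematical induction, the result holds for all r ≥ 3.
Hence the smallest such n_0 is 3.

n_0 = 3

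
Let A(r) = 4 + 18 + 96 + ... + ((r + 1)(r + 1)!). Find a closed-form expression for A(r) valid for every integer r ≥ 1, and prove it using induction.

We claim A(r) = (r + 2)! - 2 for all r ≥ 1.
Base case (r = 1): A(1) = 4, and the closed form gives 4. They agree.
Suppose the result is true for r = p, so A(p) = (p + 2)! - 2.
Then A(p+1) = A(p) + ((p + 2)(p + 2)!) = ((p + 2)! - 2) + ((p + 2)(p + 2)!).
Simplifying, A(p+1) = ((p+1) + 2)! - 2,
which is the closed form with r = p+1.
This completes the induction.

A(r) = (r + 2)! - 2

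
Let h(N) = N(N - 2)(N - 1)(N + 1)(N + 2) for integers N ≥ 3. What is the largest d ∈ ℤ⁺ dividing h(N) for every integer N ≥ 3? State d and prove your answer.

Computing the first values: h(3) = 120 and h(4) = 720; gcd(120, 720) = 120, so d ≤ 120.
We prove 120 | N(N - 2)(N - 1)(N + 1)(N + 2) for all N ≥ 3 by induction on N.
Base step (N = 3): h(3) = 120 = 120·(1), so 120 | h(3).
Inductive step: suppose the statement holds for some p ≥ 3, i.e. 120 | h(p). Then
h(p+1) − h(p) = (p-1)·p·(p+1)·(p+2)·(p+3) − (p-2)·(p-1)·p·(p+1)·(p+2) = (p-1)·p·(p+1)·(p+2)·[(p+3) − (p-2)] = 5·(p-1)·p·(p+1)·(p+2). The product of 4 consecutive integers is divisible by (4)! = 24, so h(p+1) − h(p) is divisible by 5·24 = 120. By the inductive hypothesis 120 | h(p), hence 120 | h(p+1).
By induction, the statement is established for all N ≥ 3.
Therefore the largest such d is 120.

d = 120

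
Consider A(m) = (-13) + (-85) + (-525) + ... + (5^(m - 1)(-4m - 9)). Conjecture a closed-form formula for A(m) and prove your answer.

We claim A(m) = -5^m(m + 2) + 2 for all m ≥ 1.
When m = 1: A(1) = -13, and the closed form gives -13. They agree.
Inductive step: assume the claim holds for m = j, so A(j) = -5^j(j + 2) + 2.
Then A(j+1) = A(j) + (5^j(-4j - 13)) = (-5^j(j + 2) + 2) + (5^j(-4j - 13)).
Simplifying, A(j+1) = -5·5^j·j - 15·5^j + 2 = -5^(j+1)((j+1) + 2) + 2,
which is the closed form with m = j+1.
By the principle of mathematical induction, the result holds for all m ≥ 1.

A(m) = -5^m(m + 2) + 2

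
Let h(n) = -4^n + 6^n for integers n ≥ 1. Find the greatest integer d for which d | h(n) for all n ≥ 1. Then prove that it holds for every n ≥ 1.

Computing the first values: h(1) = 2 and h(2) = 20; gcd(2, 20) = 2, so d ≤ 2.
We prove 2 | -4^n + 6^n for all n ≥ 1 by induction on n.
For the base case n = 1: h(1) = 2 = 2·(1), so 2 | h(1).
For the inductive step, assume it holds for an arbitrary m ≥ 1, i.e. 2 | h(m). Then
6^{m+1} − 4^{m+1} = 6·6^m − 4·4^m = 6·(6^m − 4^m) + (2)·4^m. The first term is divisible by 2 by the inductive hypothesis, and the second term (2)·4^m is divisible by 2 since 2 | 2. Hence 2 | h(m+1).
By the principle of mathematical induction, the result holds for all n ≥ 1.
Therefore the largest such d is 2.

d = 2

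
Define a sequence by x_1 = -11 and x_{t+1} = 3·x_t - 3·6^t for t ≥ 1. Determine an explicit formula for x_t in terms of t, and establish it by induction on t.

x_t = -5·3^(t - 1) - 6^t

Computing the first terms: x_1 = -11, x_2 = -51, x_3 = -261. This suggests x_t = -5·3^(t - 1) - 6^t.
Base case (t = 1): the formula gives -11 = -11 = x_1.
Inductive step: suppose the statement holds for some m ≥ 1, so x_m = -5·3^(m - 1) - 6^m.
Then x_{m+1} = 3·x_m - 3·6^m = 3·(-5·3^(m - 1) - 6^m) - 3·6^m = -5·3^m - 6^(m + 1) = -5·3^((m+1) - 1) - 6^(m+1),
which is the claimed formula at t = m+1.
By the principle of mathematical induction, the result holds for all t ≥ 1.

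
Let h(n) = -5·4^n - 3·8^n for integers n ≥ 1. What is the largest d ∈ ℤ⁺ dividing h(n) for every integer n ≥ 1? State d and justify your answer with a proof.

Computing the first values: h(1) = -44 and h(2) = -272; gcd(-44, -272) = 4, so d ≤ 4.
We prove 4 | -5·4^n - 3·8^n for all n ≥ 1 by induction on n.
When n = 1: h(1) = -44 = 4·(-11), so 4 | h(1).
Inductive step: suppose the statement holds for some p ≥ 1, i.e. 4 | h(p). Then
h(p+1) − 8·h(p) = (-5·4^(p+1) - 3·8^(p+1)) − 8·(-5·4^p - 3·8^p) = (-5)·4^p·(4 − 8) = (20)·4^p. Since 4 | h(p) by the inductive hypothesis, 4 | 8·h(p); and 4 | 20 since 20 = 4·5. Therefore 4 | h(p+1).
Hence, by induction on n, the claim holds for every n ≥ 1.
Therefore the largest such d is 4.

d = 4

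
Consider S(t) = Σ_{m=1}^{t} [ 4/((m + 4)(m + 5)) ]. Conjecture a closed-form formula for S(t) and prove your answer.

S(t) = 4t/(5(t + 5))

We claim S(t) = 4t/(5(t + 5)) for all t ≥ 1.
Base step (t = 1): S(1) = 2/15, and the closed form gives 2/15. They agree.
Suppose the result is true for t = m, so S(m) = 4m/(5(m + 5)).
Then S(m+1) = S(m) + (4/((m + 5)(m + 6))) = (4m/(5(m + 5))) + (4/((m + 5)(m + 6))).
Simplifying, S(m+1) = 4(m + 1)/(5(m + 6)) = 4(m+1)/(5((m+1) + 5)),
which is the closed form with t = m+1.
By the principle of mathematical induction, the result holds for all t ≥ 1.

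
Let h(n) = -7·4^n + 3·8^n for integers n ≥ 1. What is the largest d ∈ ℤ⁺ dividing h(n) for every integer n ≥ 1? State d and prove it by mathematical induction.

d = 4

Computing the first values: h(1) = -4 and h(2) = 80; gcd(-4, 80) = 4, so d ≤ 4.
We prove 4 | -7·4^n + 3·8^n for all n ≥ 1 by induction on n.
When n = 1: h(1) = -4 = 4·(-1), so 4 | h(1).
Inductive step: suppose the statement holds for some m ≥ 1, i.e. 4 | h(m). Then
h(m+1) − 8·h(m) = (-7·4^(m+1) + 3·8^(m+1)) − 8·(-7·4^m + 3·8^m) = (-7)·4^m·(4 − 8) = (28)·4^m. Since 4 | h(m) by the inductive hypothesis, 4 | 8·h(m); and 4 | 28 since 28 = 4·7. Therefore 4 | h(m+1).
Hence, by induction on n, the claim holds for every n ≥ 1.
Therefore the largest such d is 4.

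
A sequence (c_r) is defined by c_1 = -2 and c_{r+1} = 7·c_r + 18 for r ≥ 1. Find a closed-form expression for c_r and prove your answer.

c_r = 7^(r - 1) - 3

Computing the first terms: c_1 = -2, c_2 = 4, c_3 = 46. This suggests c_r = 7^(r - 1) - 3.
Base case (r = 1): the formula gives -2 = -2 = c_1.
For the inductive step, assume it holds for an arbitrary i ≥ 1, so c_i = 7^(i - 1) - 3.
Then c_{i+1} = 7·c_i + 18 = 7·(7^(i - 1) - 3) + 18 = 7^i - 3 = 7^((i+1) - 1) - 3,
which is the claimed formula at r = i+1.
This completes the induction.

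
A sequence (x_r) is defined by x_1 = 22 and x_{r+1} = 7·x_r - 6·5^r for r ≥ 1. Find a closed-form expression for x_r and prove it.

x_r = 3·5^r + 7^r

Computing the first terms: x_1 = 22, x_2 = 124, x_3 = 718. This suggests x_r = 3·5^r + 7^r.
When r = 1: the formula gives 22 = 22 = x_1.
Suppose the result is true for r = p, so x_p = 3·5^p + 7^p.
Then x_{p+1} = 7·x_p - 6·5^p = 7·(3·5^p + 7^p) - 6·5^p = 3·5^(p + 1) + 7^(p + 1),
which is the claimed formula at r = p+1.
Hence, by induction on r, the claim holds for every r ≥ 1.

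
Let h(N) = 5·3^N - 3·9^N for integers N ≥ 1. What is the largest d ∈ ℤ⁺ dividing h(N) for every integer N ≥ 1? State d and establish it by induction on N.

d = 6

Computing the first values: h(1) = -12 and h(2) = -198; gcd(-12, -198) = 6, so d ≤ 6.
We prove 6 | 5·3^N - 3·9^N for all N ≥ 1 by induction on N.
Base case (N = 1): h(1) = -12 = 6·(-2), so 6 | h(1).
Suppose the result is true for N = k, i.e. 6 | h(k). Then
h(k+1) − 9·h(k) = (5·3^(k+1) - 3·9^(k+1)) − 9·(5·3^k - 3·9^k) = (5)·3^k·(3 − 9) = (-30)·3^k. Since 6 | h(k) by the inductive hypothesis, 6 | 9·h(k); and 6 | -30 since -30 = 6·-5. Therefore 6 | h(k+1).
By induction, the statement is established for all N ≥ 1.
Therefore the largest such d is 6.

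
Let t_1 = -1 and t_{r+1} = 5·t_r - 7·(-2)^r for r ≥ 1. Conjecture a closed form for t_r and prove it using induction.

Computing the first terms: t_1 = -1, t_2 = 9, t_3 = 17. This suggests t_r = (-2)^r + 5^(r - 1).
Base case (r = 1): the formula gives -1 = -1 = t_1.
Suppose the result is true for r = m, so t_m = (-2)^m + 5^(m - 1).
Then t_{m+1} = 5·t_m - 7·(-2)^m = 5·((-2)^m + 5^(m - 1)) - 7·(-2)^m = (-2)^(m + 1) + 5^m = (-2)^(m+1) + 5^((m+1) - 1),
which is the claimed formula at r = m+1.
Hence, by induction on r, the claim holds for every r ≥ 1.

t_r = (-2)^r + 5^(r - 1)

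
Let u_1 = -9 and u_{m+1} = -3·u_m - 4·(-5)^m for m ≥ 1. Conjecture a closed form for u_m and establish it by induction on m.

Computing the first terms: u_1 = -9, u_2 = 47, u_3 = -241. This suggests u_m = (-3)^(m - 1) + 2(-5)^m.
When m = 1: the formula gives -9 = -9 = u_1.
Suppose the result is true for m = k, so u_k = (-3)^(k - 1) + 2(-5)^k.
Then u_{k+1} = -3·u_k - 4·(-5)^k = -3·((-3)^(k - 1) + 2(-5)^k) - 4·(-5)^k = (-3)^k + 2(-5)^(k + 1) = (-3)^((k+1) - 1) + 2(-5)^(k+1),
which is the claimed formula at m = k+1.
By induction, the statement is established for all m ≥ 1.

u_m = (-3)^(m - 1) + 2(-5)^m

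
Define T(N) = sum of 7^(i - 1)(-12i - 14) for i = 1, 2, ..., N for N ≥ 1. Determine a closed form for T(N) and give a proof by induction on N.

We claim T(N) = -2·7^N(N + 1) + 2 for all N ≥ 1.
For the base case N = 1: T(1) = -26, and the closed form gives -26. They agree.
For the inductive step, assume it holds for an arbitrary i ≥ 1, so T(i) = -2·7^i(i + 1) + 2.
Then T(i+1) = T(i) + (7^i(-12i - 26)) = (-2·7^i(i + 1) + 2) + (7^i(-12i - 26)).
Simplifying, T(i+1) = -14·7^i·i - 28·7^i + 2 = -2·7^(i+1)((i+1) + 1) + 2,
which is the closed form with N = i+1.
Hence, by induction on N, the claim holds for every N ≥ 1.

T(N) = -2·7^N(N + 1) + 2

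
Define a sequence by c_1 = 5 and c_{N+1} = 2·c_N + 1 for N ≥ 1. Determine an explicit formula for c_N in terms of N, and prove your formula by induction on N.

c_N = 3·2^N - 1

Computing the first terms: c_1 = 5, c_2 = 11, c_3 = 23. This suggests c_N = 3·2^N - 1.
For the base case N = 1: the formula gives 5 = 5 = c_1.
Suppose the result is true for N = j, so c_j = 3·2^j - 1.
Then c_{j+1} = 2·c_j + 1 = 2·(3·2^j - 1) + 1 = 3·2^(j + 1) - 1,
which is the claimed formula at N = j+1.
By the principle of mathematical induction, the result holds for all N ≥ 1.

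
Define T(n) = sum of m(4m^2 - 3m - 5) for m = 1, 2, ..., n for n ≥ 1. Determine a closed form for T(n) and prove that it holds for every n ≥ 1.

We claim T(n) = n(n + 1)(n^2 - 3) for all n ≥ 1.
For the base case n = 1: T(1) = -4, and the closed form gives -4. They agree.
Suppose the result is true for n = m, so T(m) = m(m^3 + m^2 - 3m - 3).
Then T(m+1) = T(m) + (4m^3 + 9m^2 + m - 4) = (m(m^3 + m^2 - 3m - 3)) + (4m^3 + 9m^2 + m - 4).
Simplifying, T(m+1) = (m + 1)(m + 2)(m^2 + 2m - 2) = (m+1)((m+1) + 1)((m+1)^2 - 3),
which is the closed form with n = m+1.
By the principle of mathematical induction, the result holds for all n ≥ 1.

T(n) = n(n + 1)(n^2 - 3)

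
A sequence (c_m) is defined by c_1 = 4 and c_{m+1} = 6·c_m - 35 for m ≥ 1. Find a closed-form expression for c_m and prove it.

Computing the first terms: c_1 = 4, c_2 = -11, c_3 = -101. This suggests c_m = -3·6^(m - 1) + 7.
For the base case m = 1: the formula gives 4 = 4 = c_1.
Suppose the result is true for m = r, so c_r = -3·6^(r - 1) + 7.
Then c_{r+1} = 6·c_r - 35 = 6·(-3·6^(r - 1) + 7) - 35 = -3·6^r + 7 = -3·6^((r+1) - 1) + 7,
which is the claimed formula at m = r+1.
Hence, by induction on m, the claim holds for every m ≥ 1.

c_m = -3·6^(m - 1) + 7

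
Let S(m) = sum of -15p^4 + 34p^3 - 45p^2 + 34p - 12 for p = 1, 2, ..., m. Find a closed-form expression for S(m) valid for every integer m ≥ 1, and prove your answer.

S(m) = -m(3m^4 - m^3 + 3m^2 - 3m + 2)

We claim S(m) = -m(3m^4 - m^3 + 3m^2 - 3m + 2) for all m ≥ 1.
When m = 1: S(1) = -4, and the closed form gives -4. They agree.
For the inductive step, assume it holds for an arbitrary p ≥ 1, so S(p) = p(-3p^4 + p^3 - 3p^2 + 3p - 2).
Then S(p+1) = S(p) + (-15p^4 - 26p^3 - 33p^2 - 14p - 4) = (p(-3p^4 + p^3 - 3p^2 + 3p - 2)) + (-15p^4 - 26p^3 - 33p^2 - 14p - 4).
Simplifying, S(p+1) = -(p + 1)(3p^4 + 11p^3 + 18p^2 + 12p + 4) = -(p+1)(3(p+1)^4 - (p+1)^3 + 3(p+1)^2 - 3(p+1) + 2),
which is the closed form with m = p+1.
Hence, by induction on m, the claim holds for every m ≥ 1.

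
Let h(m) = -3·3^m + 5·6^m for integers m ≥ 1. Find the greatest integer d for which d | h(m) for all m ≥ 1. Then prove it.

d = 3

Computing the first values: h(1) = 21 and h(2) = 153; gcd(21, 153) = 3, so d ≤ 3.
We prove 3 | -3·3^m + 5·6^m for all m ≥ 1 by induction on m.
Base step (m = 1): h(1) = 21 = 3·(7), so 3 | h(1).
Inductive step: assume the claim holds for m = p, i.e. 3 | h(p). Then
h(p+1) − 6·h(p) = (-3·3^(p+1) + 5·6^(p+1)) − 6·(-3·3^p + 5·6^p) = (-3)·3^p·(3 − 6) = (9)·3^p. Since 3 | h(p) by the inductive hypothesis, 3 | 6·h(p); and 3 | 9 since 9 = 3·3. Therefore 3 | h(p+1).
Hence, by induction on m, the claim holds for every m ≥ 1.
Therefore the largest such d is 3.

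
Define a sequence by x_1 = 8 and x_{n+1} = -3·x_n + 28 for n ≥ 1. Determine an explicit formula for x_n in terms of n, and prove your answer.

Computing the first terms: x_1 = 8, x_2 = 4, x_3 = 16. This suggests x_n = (-3)^(n - 1) + 7.
When n = 1: the formula gives 8 = 8 = x_1.
For the inductive step, assume it holds for an arbitrary j ≥ 1, so x_j = (-3)^(j - 1) + 7.
Then x_{j+1} = -3·x_j + 28 = -3·((-3)^(j - 1) + 7) + 28 = (-3)^j + 7 = (-3)^((j+1) - 1) + 7,
which is the claimed formula at n = j+1.
By induction, the statement is established for all n ≥ 1.

x_n = (-3)^(n - 1) + 7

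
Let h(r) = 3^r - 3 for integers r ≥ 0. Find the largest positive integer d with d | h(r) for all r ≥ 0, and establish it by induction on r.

Computing the first values: h(0) = -2 and h(1) = 0; gcd(-2, 0) = 2, so d ≤ 2.
We prove 2 | 3^r - 3 for all r ≥ 0 by induction on r.
Base step (r = 0): h(0) = -2 = 2·(-1), so 2 | h(0).
For the inductive step, assume it holds for an arbitrary p ≥ 0, i.e. 2 | h(p). Then
h(p+1) = 3^(p+1) - 3 = 3·(3^p - 3) + 6 = 3·h(p) + 6. The first term is divisible by 2 by the inductive hypothesis, and 6 is divisible by 2. Hence 2 | h(p+1).
By the principle of mathematical induction, the result holds for all r ≥ 0.
Therefore the largest such d is 2.

d = 2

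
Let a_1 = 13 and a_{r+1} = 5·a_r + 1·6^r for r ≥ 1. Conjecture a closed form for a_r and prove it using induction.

Computing the first terms: a_1 = 13, a_2 = 71, a_3 = 391. This suggests a_r = 7·5^(r - 1) + 6^r.
For the base case r = 1: the formula gives 13 = 13 = a_1.
Inductive step: suppose the statement holds for some i ≥ 1, so a_i = 7·5^(i - 1) + 6^i.
Then a_{i+1} = 5·a_i + 1·6^i = 5·(7·5^(i - 1) + 6^i) + 1·6^i = 7·5^i + 6^(i + 1) = 7·5^((i+1) - 1) + 6^(i+1),
which is the claimed formula at r = i+1.
This completes the induction.

a_r = 7·5^(r - 1) + 6^r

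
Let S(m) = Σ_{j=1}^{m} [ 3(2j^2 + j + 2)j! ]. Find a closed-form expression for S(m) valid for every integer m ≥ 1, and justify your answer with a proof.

S(m) = (6m + 3)(m + 1)! - 3

We claim S(m) = (6m + 3)(m + 1)! - 3 for all m ≥ 1.
When m = 1: S(1) = 15, and the closed form gives 15. They agree.
Inductive step: assume the claim holds for m = j, so S(j) = (6j + 3)(j + 1)! - 3.
Then S(j+1) = S(j) + (3(2j^2 + 5j + 5)(j + 1)!) = ((6j + 3)(j + 1)! - 3) + (3(2j^2 + 5j + 5)(j + 1)!).
Simplifying, S(j+1) = (6(j+1) + 3)((j+1) + 1)! - 3,
which is the closed form with m = j+1.
By induction, the statement is established for all m ≥ 1.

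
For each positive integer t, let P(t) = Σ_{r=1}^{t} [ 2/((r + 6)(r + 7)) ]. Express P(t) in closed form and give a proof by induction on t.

We claim P(t) = 2t/(7(t + 7)) for all t ≥ 1.
For the base case t = 1: P(1) = 1/28, and the closed form gives 1/28. They agree.
Inductive step: assume the claim holds for t = r, so P(r) = 2r/(7(r + 7)).
Then P(r+1) = P(r) + (2/((r + 7)(r + 8))) = (2r/(7(r + 7))) + (2/((r + 7)(r + 8))).
Simplifying, P(r+1) = 2(r + 1)/(7(r + 8)) = 2(r+1)/(7((r+1) + 7)),
which is the closed form with t = r+1.
This completes the induction.

P(t) = 2t/(7(t + 7))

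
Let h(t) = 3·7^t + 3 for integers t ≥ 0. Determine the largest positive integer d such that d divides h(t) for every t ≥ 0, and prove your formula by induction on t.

Computing the first values: h(0) = 6 and h(1) = 24; gcd(6, 24) = 6, so d ≤ 6.
We prove 6 | 3·7^t + 3 for all t ≥ 0 by induction on t.
Base case (t = 0): h(0) = 6 = 6·(1), so 6 | h(0).
Suppose the result is true for t = k, i.e. 6 | h(k). Then
h(k+1) = 3·7^(k+1) + 3 = 7·(3·7^k + 3) - 18 = 7·h(k) - 18. The first term is divisible by 6 by the inductive hypothesis, and -18 is divisible by 6. Hence 6 | h(k+1).
Hence, by induction on t, the claim holds for every t ≥ 0.
Therefore the largest such d is 6.

d = 6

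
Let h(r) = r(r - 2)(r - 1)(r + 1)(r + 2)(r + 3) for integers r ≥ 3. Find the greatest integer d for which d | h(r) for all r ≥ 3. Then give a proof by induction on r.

Computing the first values: h(3) = 720 and h(4) = 5040; gcd(720, 5040) = 720, so d ≤ 720.
We prove 720 | r(r - 2)(r - 1)(r + 1)(r + 2)(r + 3) for all r ≥ 3 by induction on r.
When r = 3: h(3) = 720 = 720·(1), so 720 | h(3).
For the inductive step, assume it holds for an arbitrary p ≥ 3, i.e. 720 | h(p). Then
h(p+1) − h(p) = (p-1)·p·(p+1)·(p+2)·(p+3)·(p+4) − (p-2)·(p-1)·p·(p+1)·(p+2)·(p+3) = (p-1)·p·(p+1)·(p+2)·(p+3)·[(p+4) − (p-2)] = 6·(p-1)·p·(p+1)·(p+2)·(p+3). The product of 5 consecutive integers is divisible by (5)! = 120, so h(p+1) − h(p) is divisible by 6·120 = 720. By the inductive hypothesis 720 | h(p), hence 720 | h(p+1).
By the principle of mathematical induction, the result holds for all r ≥ 3.
Therefore the largest such d is 720.

d = 720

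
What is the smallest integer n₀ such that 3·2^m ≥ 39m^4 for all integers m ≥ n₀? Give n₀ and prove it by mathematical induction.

n₀ = 22

At m = 21: 6291456 < 7584759, so the inequality fails and n₀ ≥ 22. We prove 3·2^m ≥ 39m^4 for all m ≥ 22.
Base step (m = 22): 3·2^m = 12582912 and 39m^4 = 9135984, so 12582912 ≥ 9135984.
Inductive step: suppose the statement holds for some k ≥ 22, so 3·2^k ≥ 39k^4.
Then 3·2^(k + 1) = 2·(3·2^k) ≥ 2·(39k^4).
Also, for k ≥ 22 we have 2·(39k^4) ≥ 39(k+1)^4, since 2 ≥ (1 + 1/k)^4 for all k ≥ 22.
Combining, 3·2^(k + 1) ≥ 39(k+1)^4.
By induction, the statement is established for all m ≥ 22.
Hence the smallest such n₀ is 22.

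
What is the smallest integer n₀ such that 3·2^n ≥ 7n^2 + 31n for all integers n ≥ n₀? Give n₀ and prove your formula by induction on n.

n₀ = 8

At n = 7: 384 < 560, so the inequality fails and n₀ ≥ 8. We prove 3·2^n ≥ 7n^2 + 31n for all n ≥ 8.
Base case (n = 8): 3·2^n = 768 and 7n^2 + 31n = 696, so 768 ≥ 696.
Inductive step: assume the claim holds for n = p, so 3·2^p ≥ 7p^2 + 31p.
Then 3·2^(p + 1) = 2·(3·2^p) ≥ 2·(7p^2 + 31p).
Also, for p ≥ 8 we have 2·(7p^2 + 31p) ≥ 7(p+1)^2 + 31(p+1), since 2·(7p^2 + 31p) − (7(p+1)^2 + 31(p+1)) = 7p^2 + 17p - 38, which is nonnegative for all p ≥ 8.
Combining, 3·2^(p + 1) ≥ 7(p+1)^2 + 31(p+1).
Hence, by induction on n, the claim holds for every n ≥ 8.
Hence the smallest such n₀ is 8.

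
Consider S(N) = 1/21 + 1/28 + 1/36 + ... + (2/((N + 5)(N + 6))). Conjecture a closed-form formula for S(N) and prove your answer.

We claim S(N) = N/(3(N + 6)) for all N ≥ 1.
Base case (N = 1): S(1) = 1/21, and the closed form gives 1/21. They agree.
Inductive step: suppose the statement holds for some i ≥ 1, so S(i) = i/(3(i + 6)).
Then S(i+1) = S(i) + (2/((i + 6)(i + 7))) = (i/(3(i + 6))) + (2/((i + 6)(i + 7))).
Simplifying, S(i+1) = (i + 1)/(3(i + 7)) = (i+1)/(3((i+1) + 6)),
which is the closed form with N = i+1.
Hence, by induction on N, the claim holds for every N ≥ 1.

S(N) = N/(3(N + 6))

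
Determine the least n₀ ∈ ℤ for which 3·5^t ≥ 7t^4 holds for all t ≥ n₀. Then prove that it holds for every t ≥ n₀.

n₀ = 4

At t = 3: 375 < 567, so the inequality fails and n₀ ≥ 4. We prove 3·5^t ≥ 7t^4 for all t ≥ 4.
For the base case t = 4: 3·5^t = 1875 and 7t^4 = 1792, so 1875 ≥ 1792.
Suppose the result is true for t = m, so 3·5^m ≥ 7m^4.
Then 3·5^(m + 1) = 5·(3·5^m) ≥ 5·(7m^4).
Also, for m ≥ 4 we have 5·(7m^4) ≥ 7(m+1)^4, since 5 ≥ (1 + 1/m)^4 for all m ≥ 4.
Combining, 3·5^(m + 1) ≥ 7(m+1)^4.
This completes the induction.
Hence the smallest such n₀ is 4.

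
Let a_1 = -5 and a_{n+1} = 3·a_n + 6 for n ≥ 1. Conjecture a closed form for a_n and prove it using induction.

a_n = -2·3^(n - 1) - 3

Computing the first terms: a_1 = -5, a_2 = -9, a_3 = -21. This suggests a_n = -2·3^(n - 1) - 3.
Base case (n = 1): the formula gives -5 = -5 = a_1.
For the inductive step, assume it holds for an arbitrary k ≥ 1, so a_k = -2·3^(k - 1) - 3.
Then a_{k+1} = 3·a_k + 6 = 3·(-2·3^(k - 1) - 3) + 6 = -2·3^k - 3 = -2·3^((k+1) - 1) - 3,
which is the claimed formula at n = k+1.
Hence, by induction on n, the claim holds for every n ≥ 1.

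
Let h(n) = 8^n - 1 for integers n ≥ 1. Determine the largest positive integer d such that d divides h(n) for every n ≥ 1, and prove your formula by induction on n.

Computing the first values: h(1) = 7 and h(2) = 63; gcd(7, 63) = 7, so d ≤ 7.
We prove 7 | 8^n - 1 for all n ≥ 1 by induction on n.
Base step (n = 1): h(1) = 7 = 7·(1), so 7 | h(1).
Inductive step: suppose the statement holds for some m ≥ 1, i.e. 7 | h(m). Then
8^{m+1} − 1^{m+1} = 8·8^m − 1·1^m = 8·(8^m − 1^m) + (7)·1^m. The first term is divisible by 7 by the inductive hypothesis, and the second term (7)·1^m is divisible by 7 since 7 | 7. Hence 7 | h(m+1).
This completes the induction.
Therefore the largest such d is 7.

d = 7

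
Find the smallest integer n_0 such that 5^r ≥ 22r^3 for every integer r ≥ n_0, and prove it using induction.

At r = 4: 625 < 1408, so the inequality fails and n_0 ≥ 5. We prove 5^r ≥ 22r^3 for all r ≥ 5.
When r = 5: 5^r = 3125 and 22r^3 = 2750, so 3125 ≥ 2750.
For the inductive step, assume it holds for an arbitrary p ≥ 5, so 5^p ≥ 22p^3.
Then 5^(p + 1) = 5·(5^p) ≥ 5·(22p^3).
Also, for p ≥ 5 we have 5·(22p^3) ≥ 22(p+1)^3, since 5 ≥ (1 + 1/p)^3 for all p ≥ 5.
Combining, 5^(p + 1) ≥ 22(p+1)^3.
Hence, by induction on r, the claim holds for every r ≥ 5.
Hence the smallest such n_0 is 5.

n_0 = 5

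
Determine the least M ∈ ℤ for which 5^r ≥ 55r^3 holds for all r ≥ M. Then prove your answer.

M = 6

At r = 5: 3125 < 6875, so the inequality fails and M ≥ 6. We prove 5^r ≥ 55r^3 for all r ≥ 6.
For the base case r = 6: 5^r = 15625 and 55r^3 = 11880, so 15625 ≥ 11880.
Inductive step: suppose the statement holds for some j ≥ 6, so 5^j ≥ 55j^3.
Then 5^(j + 1) = 5·(5^j) ≥ 5·(55j^3).
Also, for j ≥ 6 we have 5·(55j^3) ≥ 55(j+1)^3, since 5 ≥ (1 + 1/j)^3 for all j ≥ 6.
Combining, 5^(j + 1) ≥ 55(j+1)^3.
This completes the induction.
Hence the smallest such M is 6.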